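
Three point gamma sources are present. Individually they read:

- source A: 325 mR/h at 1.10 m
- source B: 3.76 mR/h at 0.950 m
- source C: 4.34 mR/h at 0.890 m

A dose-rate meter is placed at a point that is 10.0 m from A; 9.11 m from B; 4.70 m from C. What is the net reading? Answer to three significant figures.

4.13 mR/h

By superposition, sum each source's inverse-square contribution:
A: 325 × (1.10/10.0)² = 3.933 mR/h
B: 3.76 × (0.950/9.11)² = 0.04089 mR/h
C: 4.34 × (0.890/4.70)² = 0.1556 mR/h
Total = 3.933 + 0.04089 + 0.1556 = 4.129 mR/h.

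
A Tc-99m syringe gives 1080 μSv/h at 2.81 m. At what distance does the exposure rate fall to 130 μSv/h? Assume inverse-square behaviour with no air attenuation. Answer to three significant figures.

8.10 m

Applying the 1/r² law, d₂ = d₁·√(I₁/I₂).
I₁/I₂ = 1080/130 = 8.308, so d₂ = 2.81 × √8.308 = 8.099 m.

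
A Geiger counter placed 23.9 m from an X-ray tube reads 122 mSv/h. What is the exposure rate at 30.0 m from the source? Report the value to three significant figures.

Since intensity falls as 1/r², scaling from 23.9 m to 30.0 m:
(23.9/30.0)² = 0.6347, so 122 × 0.6347 = 77.43 mSv/h.

77.4 mSv/h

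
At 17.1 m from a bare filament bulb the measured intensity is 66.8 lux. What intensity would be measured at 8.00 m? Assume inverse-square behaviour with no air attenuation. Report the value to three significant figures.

305 lux

Applying the 1/r² law, scaling from 17.1 m to 8.00 m:
(17.1/8.00)² = 4.569, so 66.8 × 4.569 = 305.2 lux.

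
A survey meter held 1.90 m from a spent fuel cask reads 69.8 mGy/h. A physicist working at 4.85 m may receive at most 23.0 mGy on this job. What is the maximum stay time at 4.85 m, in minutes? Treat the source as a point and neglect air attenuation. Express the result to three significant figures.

Intensity scales as (d₁/d₂)², so rate at 4.85 m:
69.8 × (1.90/4.85)² = 69.8 × 0.1535 = 10.71 mGy/h.
Stay time = 23.0 mGy ÷ 10.71 mGy/h = 2.148 h = 128.9 min.

129 min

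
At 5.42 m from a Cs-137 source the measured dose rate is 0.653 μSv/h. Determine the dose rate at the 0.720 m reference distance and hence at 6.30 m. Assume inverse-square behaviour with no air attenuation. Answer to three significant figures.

Intensity scales as (d₁/d₂)², so
At 0.720 m: 0.653 × (5.42/0.720)² = 0.653 × 56.67 = 37.01 μSv/h
At 6.30 m: 37.01 × (0.720/6.30)² = 37.01 × 0.01306 = 0.4834 μSv/h.

37.0 μSv/h; 0.483 μSv/h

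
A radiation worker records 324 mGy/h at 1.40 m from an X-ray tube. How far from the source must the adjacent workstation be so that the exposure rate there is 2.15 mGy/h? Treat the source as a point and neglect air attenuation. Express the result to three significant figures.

Applying the 1/r² law, d₂ = d₁·√(I₁/I₂).
I₁/I₂ = 324/2.15 = 150.7, so d₂ = 1.40 × √150.7 = 17.19 m.

17.2 m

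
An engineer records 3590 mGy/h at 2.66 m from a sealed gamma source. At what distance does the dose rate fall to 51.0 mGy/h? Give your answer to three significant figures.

Applying the 1/r² law, d₂ = d₁·√(I₁/I₂).
I₁/I₂ = 3590/51.0 = 70.39, so d₂ = 2.66 × √70.39 = 22.32 m.

22.3 m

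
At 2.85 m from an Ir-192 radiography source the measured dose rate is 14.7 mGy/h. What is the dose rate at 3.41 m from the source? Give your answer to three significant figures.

10.3 mGy/h

Applying the 1/r² law, scaling from 2.85 m to 3.41 m:
14.7 × (2.85/3.41)² = 14.7 × 0.6985 = 10.27 mGy/h.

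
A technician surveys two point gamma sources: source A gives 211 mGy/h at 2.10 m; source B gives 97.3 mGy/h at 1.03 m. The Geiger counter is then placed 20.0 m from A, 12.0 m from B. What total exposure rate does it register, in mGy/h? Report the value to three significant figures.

3.04 mGy/h

Each source contributes Iᵢ·(dᵢ/rᵢ)²; contributions add.
A: 211 × (2.10/20.0)² = 2.326 mGy/h
B: 97.3 × (1.03/12.0)² = 0.7168 mGy/h
Total = 2.326 + 0.7168 = 3.043 mGy/h.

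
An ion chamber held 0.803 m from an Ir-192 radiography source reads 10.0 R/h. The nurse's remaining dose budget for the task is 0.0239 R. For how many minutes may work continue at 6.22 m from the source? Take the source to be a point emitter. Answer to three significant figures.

Since intensity falls as 1/r², rate at 6.22 m:
10.0 × (0.803/6.22)² = 10.0 × 0.01667 = 0.1667 R/h.
Stay time = 0.0239 R ÷ 0.1667 R/h = 0.1434 h = 8.604 min.

8.60 min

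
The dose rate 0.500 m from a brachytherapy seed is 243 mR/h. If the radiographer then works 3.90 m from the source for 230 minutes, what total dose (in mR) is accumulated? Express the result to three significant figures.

Using I₁d₁² = I₂d₂², rate at 3.90 m:
243 × (0.500/3.90)² = 243 × 0.01644 = 3.995 mR/h.
Dose = rate × time = 3.995 mR/h × 3.833 h = 15.31 mR.

15.3 mR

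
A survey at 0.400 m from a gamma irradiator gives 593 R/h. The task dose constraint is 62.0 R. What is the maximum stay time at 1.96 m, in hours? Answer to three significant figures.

2.51 h

Applying the 1/r² law, rate at 1.96 m:
593 × (0.400/1.96)² = 593 × 0.04165 = 24.70 R/h.
Stay time = 62.0 R ÷ 24.70 R/h = 2.510 h.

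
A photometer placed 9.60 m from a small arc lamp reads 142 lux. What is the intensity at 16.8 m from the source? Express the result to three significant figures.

Applying the 1/r² law, scaling from 9.60 m to 16.8 m:
142 × (9.60/16.8)² = 142 × 0.3265 = 46.36 lux.

46.4 lux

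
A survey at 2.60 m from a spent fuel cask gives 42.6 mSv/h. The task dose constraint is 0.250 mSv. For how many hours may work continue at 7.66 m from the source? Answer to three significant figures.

0.0509 h

Since intensity falls as 1/r², rate at 7.66 m:
42.6 × (2.60/7.66)² = 42.6 × 0.1152 = 4.908 mSv/h.
Stay time = 0.250 mSv ÷ 4.908 mSv/h = 0.05094 h.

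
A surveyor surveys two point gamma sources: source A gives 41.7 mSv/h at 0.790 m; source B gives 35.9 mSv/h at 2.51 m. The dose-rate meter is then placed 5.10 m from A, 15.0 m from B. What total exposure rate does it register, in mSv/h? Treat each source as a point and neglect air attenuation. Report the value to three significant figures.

2.01 mSv/h

Each source contributes Iᵢ·(dᵢ/rᵢ)²; contributions add.
A: 41.7 × (0.790/5.10)² = 1.001 mSv/h
B: 35.9 × (2.51/15.0)² = 1.005 mSv/h
Total = 1.001 + 1.005 = 2.006 mSv/h.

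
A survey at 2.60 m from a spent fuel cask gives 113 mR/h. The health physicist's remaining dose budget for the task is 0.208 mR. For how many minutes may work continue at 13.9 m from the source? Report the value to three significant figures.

Intensity scales as (d₁/d₂)², so rate at 13.9 m:
(2.60/13.9)² = 0.03499, so 113 × 0.03499 = 3.954 mR/h.
Stay time = 0.208 mR ÷ 3.954 mR/h = 0.05260 h = 3.156 min.

3.16 min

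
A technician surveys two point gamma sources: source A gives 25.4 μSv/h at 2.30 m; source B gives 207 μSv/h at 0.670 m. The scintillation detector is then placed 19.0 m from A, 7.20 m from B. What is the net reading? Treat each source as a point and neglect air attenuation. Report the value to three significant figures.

By superposition, sum each source's inverse-square contribution:
A: 25.4 × (2.30/19.0)² = 0.3722 μSv/h
B: 207 × (0.670/7.20)² = 1.792 μSv/h
Total = 0.3722 + 1.792 = 2.164 μSv/h.

2.16 μSv/h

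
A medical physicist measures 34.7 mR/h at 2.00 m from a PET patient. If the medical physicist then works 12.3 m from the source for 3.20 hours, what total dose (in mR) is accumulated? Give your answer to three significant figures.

2.94 mR

By the inverse-square law, rate at 12.3 m:
34.7 × (2.00/12.3)² = 34.7 × 0.02644 = 0.9175 mR/h.
Dose = rate × time = 0.9175 mR/h × 3.200 h = 2.936 mR.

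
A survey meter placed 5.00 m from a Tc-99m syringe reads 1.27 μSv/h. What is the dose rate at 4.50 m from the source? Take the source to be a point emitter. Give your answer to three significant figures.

Intensity scales as (d₁/d₂)², so scaling from 5.00 m to 4.50 m:
(5.00/4.50)² = 1.235, so 1.27 × 1.235 = 1.568 μSv/h.

1.57 μSv/h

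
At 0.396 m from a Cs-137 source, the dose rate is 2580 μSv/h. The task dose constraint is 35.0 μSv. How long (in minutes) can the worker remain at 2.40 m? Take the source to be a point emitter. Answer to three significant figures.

29.9 min

Applying the 1/r² law, rate at 2.40 m:
(0.396/2.40)² = 0.02723, so 2580 × 0.02723 = 70.25 μSv/h.
Stay time = 35.0 μSv ÷ 70.25 μSv/h = 0.4982 h = 29.89 min.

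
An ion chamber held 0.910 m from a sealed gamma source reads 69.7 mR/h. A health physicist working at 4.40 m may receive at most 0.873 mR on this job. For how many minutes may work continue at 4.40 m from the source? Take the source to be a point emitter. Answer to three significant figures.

17.6 min

Intensity scales as (d₁/d₂)², so rate at 4.40 m:
(0.910/4.40)² = 0.04277, so 69.7 × 0.04277 = 2.981 mR/h.
Stay time = 0.873 mR ÷ 2.981 mR/h = 0.2929 h = 17.57 min.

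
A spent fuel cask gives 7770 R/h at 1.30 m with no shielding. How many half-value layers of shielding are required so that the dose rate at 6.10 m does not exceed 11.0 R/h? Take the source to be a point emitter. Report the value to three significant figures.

At 6.10 m, distance alone gives (1.30/6.10)² = 0.04542, so 7770 × 0.04542 = 352.9 R/h.
Further attenuation needed: 352.9/11.0 = 32.08.
n = log₂(32.08) = 5.004 half-value layers.

5.00 half-value layers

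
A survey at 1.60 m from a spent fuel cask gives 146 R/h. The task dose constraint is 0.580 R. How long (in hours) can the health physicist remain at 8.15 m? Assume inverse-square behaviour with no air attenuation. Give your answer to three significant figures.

0.103 h

Since intensity falls as 1/r², rate at 8.15 m:
146 × (1.60/8.15)² = 146 × 0.03854 = 5.627 R/h.
Stay time = 0.580 R ÷ 5.627 R/h = 0.1031 h.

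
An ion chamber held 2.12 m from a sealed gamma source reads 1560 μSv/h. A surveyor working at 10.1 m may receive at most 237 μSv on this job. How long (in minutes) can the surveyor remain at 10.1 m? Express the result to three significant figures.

207 min

Applying the 1/r² law, rate at 10.1 m:
(2.12/10.1)² = 0.04406, so 1560 × 0.04406 = 68.73 μSv/h.
Stay time = 237 μSv ÷ 68.73 μSv/h = 3.448 h = 206.9 min.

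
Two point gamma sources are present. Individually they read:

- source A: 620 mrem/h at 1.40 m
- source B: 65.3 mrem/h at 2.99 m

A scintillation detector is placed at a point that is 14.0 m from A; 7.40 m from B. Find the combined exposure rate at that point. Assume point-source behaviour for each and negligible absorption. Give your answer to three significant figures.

16.9 mrem/h

Each source contributes Iᵢ·(dᵢ/rᵢ)²; contributions add.
A: 620 × (1.40/14.0)² = 6.200 mrem/h
B: 65.3 × (2.99/7.40)² = 10.66 mrem/h
Total = 6.200 + 10.66 = 16.86 mrem/h.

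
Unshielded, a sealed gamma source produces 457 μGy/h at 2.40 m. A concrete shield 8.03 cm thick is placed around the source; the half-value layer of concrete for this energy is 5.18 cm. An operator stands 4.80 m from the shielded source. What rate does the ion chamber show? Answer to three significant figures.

39.0 μGy/h

Distance alone: 457 × (2.40/4.80)² = 457 × 0.2500 = 114.2 μGy/h.
Shield: 8.03/5.18 = 1.550 half-value layers → attenuation 2^(−1.550) = 0.3415.
Combined: 114.2 × 0.3415 = 39.00 μGy/h.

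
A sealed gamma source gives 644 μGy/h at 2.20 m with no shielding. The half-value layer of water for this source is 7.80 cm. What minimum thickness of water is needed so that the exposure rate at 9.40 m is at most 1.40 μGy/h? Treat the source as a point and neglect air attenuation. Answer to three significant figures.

At 9.40 m, distance alone gives (2.20/9.40)² = 0.05478, so 644 × 0.05478 = 35.28 μGy/h.
Further attenuation needed: 35.28/1.40 = 25.20.
n = log₂(25.20) = 4.655 half-value layers.
Thickness = 4.655 × 7.80 cm = 36.31 cm.

36.3 cm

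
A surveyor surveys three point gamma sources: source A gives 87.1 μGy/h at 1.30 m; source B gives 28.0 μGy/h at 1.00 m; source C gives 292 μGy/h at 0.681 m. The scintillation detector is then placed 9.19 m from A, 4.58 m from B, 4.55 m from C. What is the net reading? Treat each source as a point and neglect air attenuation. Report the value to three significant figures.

9.62 μGy/h

By superposition, sum each source's inverse-square contribution:
A: 87.1 × (1.30/9.19)² = 1.743 μGy/h
B: 28.0 × (1.00/4.58)² = 1.335 μGy/h
C: 292 × (0.681/4.55)² = 6.541 μGy/h
Total = 1.743 + 1.335 + 6.541 = 9.619 μGy/h.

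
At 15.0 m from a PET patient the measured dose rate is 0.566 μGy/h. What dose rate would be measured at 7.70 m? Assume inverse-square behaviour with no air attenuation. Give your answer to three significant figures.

2.15 μGy/h

By the inverse-square law, scaling from 15.0 m to 7.70 m:
(15.0/7.70)² = 3.795, so 0.566 × 3.795 = 2.148 μGy/h.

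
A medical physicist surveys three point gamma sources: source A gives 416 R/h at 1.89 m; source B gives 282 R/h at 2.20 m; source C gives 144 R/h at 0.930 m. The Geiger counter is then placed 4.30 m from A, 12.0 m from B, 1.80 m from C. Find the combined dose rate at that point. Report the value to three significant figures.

128 R/h

By superposition, sum each source's inverse-square contribution:
A: 416 × (1.89/4.30)² = 80.37 R/h
B: 282 × (2.20/12.0)² = 9.478 R/h
C: 144 × (0.930/1.80)² = 38.44 R/h
Total = 80.37 + 9.478 + 38.44 = 128.3 R/h.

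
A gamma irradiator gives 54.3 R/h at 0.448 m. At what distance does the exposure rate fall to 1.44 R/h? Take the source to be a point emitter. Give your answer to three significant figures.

2.75 m

By the inverse-square law, d₂ = d₁·√(I₁/I₂).
I₁/I₂ = 54.3/1.44 = 37.71, so d₂ = 0.448 × √37.71 = 2.751 m.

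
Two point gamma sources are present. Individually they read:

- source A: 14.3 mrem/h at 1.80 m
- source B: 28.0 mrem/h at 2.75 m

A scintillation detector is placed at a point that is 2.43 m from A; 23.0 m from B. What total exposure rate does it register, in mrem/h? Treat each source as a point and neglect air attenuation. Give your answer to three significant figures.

Each source contributes Iᵢ·(dᵢ/rᵢ)²; contributions add.
A: 14.3 × (1.80/2.43)² = 7.846 mrem/h
B: 28.0 × (2.75/23.0)² = 0.4003 mrem/h
Total = 7.846 + 0.4003 = 8.246 mrem/h.

8.25 mrem/h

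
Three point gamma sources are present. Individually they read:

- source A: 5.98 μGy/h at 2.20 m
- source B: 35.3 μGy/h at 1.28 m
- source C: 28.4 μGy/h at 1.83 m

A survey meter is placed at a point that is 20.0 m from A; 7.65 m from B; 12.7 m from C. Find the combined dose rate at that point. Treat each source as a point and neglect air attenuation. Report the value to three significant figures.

1.65 μGy/h

By superposition, sum each source's inverse-square contribution:
A: 5.98 × (2.20/20.0)² = 0.07236 μGy/h
B: 35.3 × (1.28/7.65)² = 0.9883 μGy/h
C: 28.4 × (1.83/12.7)² = 0.5897 μGy/h
Total = 0.07236 + 0.9883 + 0.5897 = 1.650 μGy/h.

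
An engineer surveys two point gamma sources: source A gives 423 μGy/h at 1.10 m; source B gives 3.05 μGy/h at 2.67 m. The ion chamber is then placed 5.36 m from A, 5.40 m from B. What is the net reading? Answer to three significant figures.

Each source contributes Iᵢ·(dᵢ/rᵢ)²; contributions add.
A: 423 × (1.10/5.36)² = 17.82 μGy/h
B: 3.05 × (2.67/5.40)² = 0.7456 μGy/h
Total = 17.82 + 0.7456 = 18.57 μGy/h.

18.6 μGy/h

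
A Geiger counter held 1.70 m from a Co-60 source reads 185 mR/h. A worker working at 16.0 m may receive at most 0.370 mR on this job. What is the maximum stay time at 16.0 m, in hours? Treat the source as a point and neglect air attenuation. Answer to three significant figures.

0.177 h

Intensity scales as (d₁/d₂)², so rate at 16.0 m:
(1.70/16.0)² = 0.01129, so 185 × 0.01129 = 2.089 mR/h.
Stay time = 0.370 mR ÷ 2.089 mR/h = 0.1771 h.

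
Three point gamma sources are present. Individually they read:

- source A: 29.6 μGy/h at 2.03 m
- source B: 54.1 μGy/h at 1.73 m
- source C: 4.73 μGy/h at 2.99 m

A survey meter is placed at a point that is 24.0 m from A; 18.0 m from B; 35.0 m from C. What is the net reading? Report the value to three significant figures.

Each source contributes Iᵢ·(dᵢ/rᵢ)²; contributions add.
A: 29.6 × (2.03/24.0)² = 0.2118 μGy/h
B: 54.1 × (1.73/18.0)² = 0.4997 μGy/h
C: 4.73 × (2.99/35.0)² = 0.03452 μGy/h
Total = 0.2118 + 0.4997 + 0.03452 = 0.7460 μGy/h.

0.746 μGy/h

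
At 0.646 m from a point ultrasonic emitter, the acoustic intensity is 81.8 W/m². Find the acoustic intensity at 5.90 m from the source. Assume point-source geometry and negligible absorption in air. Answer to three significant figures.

Using I₁d₁² = I₂d₂², the rate at 5.90 m is
(0.646/5.90)² = 0.01199, so 81.8 × 0.01199 = 0.9808 W/m².

0.981 W/m²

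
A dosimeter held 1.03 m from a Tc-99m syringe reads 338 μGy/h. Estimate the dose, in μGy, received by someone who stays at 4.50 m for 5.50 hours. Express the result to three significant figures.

97.4 μGy

Intensity scales as (d₁/d₂)², so rate at 4.50 m:
(1.03/4.50)² = 0.05239, so 338 × 0.05239 = 17.71 μGy/h.
Dose = rate × time = 17.71 μGy/h × 5.500 h = 97.41 μGy.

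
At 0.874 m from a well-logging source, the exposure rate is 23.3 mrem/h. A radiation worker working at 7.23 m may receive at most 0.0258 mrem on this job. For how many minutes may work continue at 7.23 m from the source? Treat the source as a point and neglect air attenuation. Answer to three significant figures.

By the inverse-square law, rate at 7.23 m:
(0.874/7.23)² = 0.01461, so 23.3 × 0.01461 = 0.3404 mrem/h.
Stay time = 0.0258 mrem ÷ 0.3404 mrem/h = 0.07579 h = 4.547 min.

4.55 min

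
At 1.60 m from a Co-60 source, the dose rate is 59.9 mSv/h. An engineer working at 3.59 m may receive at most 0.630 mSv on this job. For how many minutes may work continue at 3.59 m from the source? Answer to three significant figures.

Intensity scales as (d₁/d₂)², so rate at 3.59 m:
59.9 × (1.60/3.59)² = 59.9 × 0.1986 = 11.90 mSv/h.
Stay time = 0.630 mSv ÷ 11.90 mSv/h = 0.05294 h = 3.176 min.

3.18 min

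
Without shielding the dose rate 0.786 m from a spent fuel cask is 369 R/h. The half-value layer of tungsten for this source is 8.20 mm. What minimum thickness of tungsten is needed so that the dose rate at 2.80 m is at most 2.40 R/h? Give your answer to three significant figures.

At 2.80 m, distance alone gives 369 × (0.786/2.80)² = 369 × 0.07880 = 29.08 R/h.
Further attenuation needed: 29.08/2.40 = 12.12.
n = log₂(12.12) = 3.599 half-value layers.
Thickness = 3.599 × 8.20 mm = 29.51 mm.

29.5 mm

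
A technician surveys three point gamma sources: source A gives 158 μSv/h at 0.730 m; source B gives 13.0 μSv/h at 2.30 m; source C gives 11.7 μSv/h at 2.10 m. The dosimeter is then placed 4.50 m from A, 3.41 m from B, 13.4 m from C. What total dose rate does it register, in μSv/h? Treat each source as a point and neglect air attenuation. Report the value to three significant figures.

By superposition, sum each source's inverse-square contribution:
A: 158 × (0.730/4.50)² = 4.158 μSv/h
B: 13.0 × (2.30/3.41)² = 5.914 μSv/h
C: 11.7 × (2.10/13.4)² = 0.2874 μSv/h
Total = 4.158 + 5.914 + 0.2874 = 10.36 μSv/h.

10.4 μSv/h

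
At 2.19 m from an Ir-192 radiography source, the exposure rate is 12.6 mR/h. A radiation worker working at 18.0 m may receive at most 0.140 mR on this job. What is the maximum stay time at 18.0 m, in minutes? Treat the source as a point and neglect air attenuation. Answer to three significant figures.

Using I₁d₁² = I₂d₂², rate at 18.0 m:
(2.19/18.0)² = 0.01480, so 12.6 × 0.01480 = 0.1865 mR/h.
Stay time = 0.140 mR ÷ 0.1865 mR/h = 0.7507 h = 45.04 min.

45.0 min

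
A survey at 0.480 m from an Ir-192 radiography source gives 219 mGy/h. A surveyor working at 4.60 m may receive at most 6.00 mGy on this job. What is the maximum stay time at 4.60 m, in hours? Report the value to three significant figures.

2.52 h

Since intensity falls as 1/r², rate at 4.60 m:
(0.480/4.60)² = 0.01089, so 219 × 0.01089 = 2.385 mGy/h.
Stay time = 6.00 mGy ÷ 2.385 mGy/h = 2.516 h.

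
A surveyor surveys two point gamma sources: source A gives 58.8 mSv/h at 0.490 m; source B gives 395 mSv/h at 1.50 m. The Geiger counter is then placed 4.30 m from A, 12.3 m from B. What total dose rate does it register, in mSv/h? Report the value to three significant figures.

Each source contributes Iᵢ·(dᵢ/rᵢ)²; contributions add.
A: 58.8 × (0.490/4.30)² = 0.7635 mSv/h
B: 395 × (1.50/12.3)² = 5.874 mSv/h
Total = 0.7635 + 5.874 = 6.637 mSv/h.

6.64 mSv/h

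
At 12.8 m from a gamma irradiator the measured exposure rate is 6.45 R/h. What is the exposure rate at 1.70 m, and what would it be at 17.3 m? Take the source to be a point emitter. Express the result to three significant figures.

Since intensity falls as 1/r²,
At 1.70 m: (12.8/1.70)² = 56.69, so 6.45 × 56.69 = 365.7 R/h
At 17.3 m: 365.7 × (1.70/17.3)² = 365.7 × 0.009656 = 3.531 R/h.

366 R/h; 3.53 R/h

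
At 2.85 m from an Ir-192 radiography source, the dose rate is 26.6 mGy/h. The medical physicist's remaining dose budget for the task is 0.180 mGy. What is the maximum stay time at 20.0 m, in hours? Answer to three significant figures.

Applying the 1/r² law, rate at 20.0 m:
26.6 × (2.85/20.0)² = 26.6 × 0.02031 = 0.5402 mGy/h.
Stay time = 0.180 mGy ÷ 0.5402 mGy/h = 0.3332 h.

0.333 h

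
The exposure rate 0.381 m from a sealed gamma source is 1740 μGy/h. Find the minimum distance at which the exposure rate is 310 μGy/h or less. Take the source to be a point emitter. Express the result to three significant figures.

0.903 m

By the inverse-square law, d₂ = d₁·√(I₁/I₂).
I₁/I₂ = 1740/310 = 5.613, so d₂ = 0.381 × √5.613 = 0.9027 m.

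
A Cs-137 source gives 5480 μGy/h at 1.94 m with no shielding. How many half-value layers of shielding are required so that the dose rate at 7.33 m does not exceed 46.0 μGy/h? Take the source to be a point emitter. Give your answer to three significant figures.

At 7.33 m, distance alone gives 5480 × (1.94/7.33)² = 5480 × 0.07005 = 383.9 μGy/h.
Further attenuation needed: 383.9/46.0 = 8.346.
n = log₂(8.346) = 3.061 half-value layers.

3.06 half-value layers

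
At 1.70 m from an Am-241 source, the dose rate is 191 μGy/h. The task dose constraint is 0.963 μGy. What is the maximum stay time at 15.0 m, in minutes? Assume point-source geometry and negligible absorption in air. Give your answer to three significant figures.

23.6 min

Using I₁d₁² = I₂d₂², rate at 15.0 m:
191 × (1.70/15.0)² = 191 × 0.01284 = 2.452 μGy/h.
Stay time = 0.963 μGy ÷ 2.452 μGy/h = 0.3927 h = 23.56 min.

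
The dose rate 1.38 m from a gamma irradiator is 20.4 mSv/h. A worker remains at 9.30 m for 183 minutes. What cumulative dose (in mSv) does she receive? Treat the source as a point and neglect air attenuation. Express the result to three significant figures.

Since intensity falls as 1/r², rate at 9.30 m:
(1.38/9.30)² = 0.02202, so 20.4 × 0.02202 = 0.4492 mSv/h.
Dose = rate × time = 0.4492 mSv/h × 3.050 h = 1.370 mSv.

1.37 mSv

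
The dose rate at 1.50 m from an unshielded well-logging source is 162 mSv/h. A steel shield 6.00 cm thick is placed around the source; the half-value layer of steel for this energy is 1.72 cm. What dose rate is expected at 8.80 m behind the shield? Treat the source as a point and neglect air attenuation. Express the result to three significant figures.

0.419 mSv/h

Distance alone: (1.50/8.80)² = 0.02905, so 162 × 0.02905 = 4.706 mSv/h.
Shield: 6.00/1.72 = 3.488 half-value layers → attenuation 2^(−3.488) = 0.08913.
Combined: 4.706 × 0.08913 = 0.4194 mSv/h.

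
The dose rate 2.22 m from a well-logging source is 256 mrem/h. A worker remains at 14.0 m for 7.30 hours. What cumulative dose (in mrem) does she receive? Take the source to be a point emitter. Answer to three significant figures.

47.0 mrem

By the inverse-square law, rate at 14.0 m:
256 × (2.22/14.0)² = 256 × 0.02514 = 6.436 mrem/h.
Dose = rate × time = 6.436 mrem/h × 7.300 h = 46.98 mrem.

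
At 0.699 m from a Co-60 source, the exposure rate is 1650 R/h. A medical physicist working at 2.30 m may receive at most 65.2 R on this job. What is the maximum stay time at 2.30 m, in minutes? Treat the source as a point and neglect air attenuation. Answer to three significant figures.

By the inverse-square law, rate at 2.30 m:
1650 × (0.699/2.30)² = 1650 × 0.09236 = 152.4 R/h.
Stay time = 65.2 R ÷ 152.4 R/h = 0.4278 h = 25.67 min.

25.7 min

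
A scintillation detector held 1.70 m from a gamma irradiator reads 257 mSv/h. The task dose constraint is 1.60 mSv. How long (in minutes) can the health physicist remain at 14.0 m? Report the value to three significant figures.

25.3 min

Since intensity falls as 1/r², rate at 14.0 m:
(1.70/14.0)² = 0.01474, so 257 × 0.01474 = 3.788 mSv/h.
Stay time = 1.60 mSv ÷ 3.788 mSv/h = 0.4224 h = 25.34 min.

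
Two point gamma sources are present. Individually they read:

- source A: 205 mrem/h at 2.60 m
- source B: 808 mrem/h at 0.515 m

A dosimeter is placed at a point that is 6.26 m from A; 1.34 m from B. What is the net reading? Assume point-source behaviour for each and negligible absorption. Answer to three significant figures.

By superposition, sum each source's inverse-square contribution:
A: 205 × (2.60/6.26)² = 35.36 mrem/h
B: 808 × (0.515/1.34)² = 119.3 mrem/h
Total = 35.36 + 119.3 = 154.7 mrem/h.

155 mrem/h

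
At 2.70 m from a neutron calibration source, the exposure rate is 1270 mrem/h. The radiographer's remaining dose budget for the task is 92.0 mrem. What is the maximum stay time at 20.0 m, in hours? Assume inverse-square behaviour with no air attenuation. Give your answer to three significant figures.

Intensity scales as (d₁/d₂)², so rate at 20.0 m:
1270 × (2.70/20.0)² = 1270 × 0.01823 = 23.15 mrem/h.
Stay time = 92.0 mrem ÷ 23.15 mrem/h = 3.974 h.

3.97 h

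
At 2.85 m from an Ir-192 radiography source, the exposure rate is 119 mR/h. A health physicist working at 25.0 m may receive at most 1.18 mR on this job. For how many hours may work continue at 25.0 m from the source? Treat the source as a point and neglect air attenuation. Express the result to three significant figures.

0.763 h

By the inverse-square law, rate at 25.0 m:
119 × (2.85/25.0)² = 119 × 0.01300 = 1.547 mR/h.
Stay time = 1.18 mR ÷ 1.547 mR/h = 0.7628 h.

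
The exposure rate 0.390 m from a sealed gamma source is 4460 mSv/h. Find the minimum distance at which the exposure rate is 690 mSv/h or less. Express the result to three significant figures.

Since intensity falls as 1/r², d₂ = d₁·√(I₁/I₂).
I₁/I₂ = 4460/690 = 6.464, so d₂ = 0.390 × √6.464 = 0.9916 m.

0.992 m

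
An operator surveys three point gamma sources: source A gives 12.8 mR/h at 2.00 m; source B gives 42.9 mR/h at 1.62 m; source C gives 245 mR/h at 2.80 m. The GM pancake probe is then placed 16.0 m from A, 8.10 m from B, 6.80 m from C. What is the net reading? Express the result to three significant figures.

43.5 mR/h

Each source contributes Iᵢ·(dᵢ/rᵢ)²; contributions add.
A: 12.8 × (2.00/16.0)² = 0.2000 mR/h
B: 42.9 × (1.62/8.10)² = 1.716 mR/h
C: 245 × (2.80/6.80)² = 41.54 mR/h
Total = 0.2000 + 1.716 + 41.54 = 43.46 mR/h.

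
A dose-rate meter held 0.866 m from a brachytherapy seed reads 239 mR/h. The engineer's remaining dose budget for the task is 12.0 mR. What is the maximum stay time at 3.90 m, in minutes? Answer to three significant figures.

61.1 min

By the inverse-square law, rate at 3.90 m:
(0.866/3.90)² = 0.04931, so 239 × 0.04931 = 11.79 mR/h.
Stay time = 12.0 mR ÷ 11.79 mR/h = 1.018 h = 61.08 min.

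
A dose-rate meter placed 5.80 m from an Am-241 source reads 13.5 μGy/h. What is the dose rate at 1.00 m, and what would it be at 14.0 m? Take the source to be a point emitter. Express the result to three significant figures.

454 μGy/h; 2.32 μGy/h

By the inverse-square law,
At 1.00 m: 13.5 × (5.80/1.00)² = 13.5 × 33.64 = 454.1 μGy/h
At 14.0 m: (1.00/14.0)² = 0.005102, so 454.1 × 0.005102 = 2.317 μGy/h.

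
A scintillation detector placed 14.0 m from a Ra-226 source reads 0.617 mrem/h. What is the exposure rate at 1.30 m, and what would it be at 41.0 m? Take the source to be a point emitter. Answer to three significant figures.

71.6 mrem/h; 0.0719 mrem/h

Since intensity falls as 1/r²,
At 1.30 m: 0.617 × (14.0/1.30)² = 0.617 × 116.0 = 71.57 mrem/h
At 41.0 m: 71.57 × (1.30/41.0)² = 71.57 × 0.001005 = 0.07193 mrem/h.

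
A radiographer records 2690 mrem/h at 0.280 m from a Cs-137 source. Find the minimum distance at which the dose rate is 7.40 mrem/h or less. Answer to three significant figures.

5.34 m

Intensity scales as (d₁/d₂)², so d₂ = d₁·√(I₁/I₂).
I₁/I₂ = 2690/7.40 = 363.5, so d₂ = 0.280 × √363.5 = 5.338 m.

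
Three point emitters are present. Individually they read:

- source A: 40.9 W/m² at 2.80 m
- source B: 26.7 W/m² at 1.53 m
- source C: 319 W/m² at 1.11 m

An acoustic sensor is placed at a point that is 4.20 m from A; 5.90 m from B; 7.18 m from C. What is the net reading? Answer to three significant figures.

By superposition, sum each source's inverse-square contribution:
A: 40.9 × (2.80/4.20)² = 18.18 W/m²
B: 26.7 × (1.53/5.90)² = 1.796 W/m²
C: 319 × (1.11/7.18)² = 7.624 W/m²
Total = 18.18 + 1.796 + 7.624 = 27.60 W/m².

27.6 W/m²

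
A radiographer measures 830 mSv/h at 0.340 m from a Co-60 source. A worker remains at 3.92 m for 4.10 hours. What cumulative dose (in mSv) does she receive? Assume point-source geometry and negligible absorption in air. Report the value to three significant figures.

Applying the 1/r² law, rate at 3.92 m:
830 × (0.340/3.92)² = 830 × 0.007523 = 6.244 mSv/h.
Dose = rate × time = 6.244 mSv/h × 4.100 h = 25.60 mSv.

25.6 mSv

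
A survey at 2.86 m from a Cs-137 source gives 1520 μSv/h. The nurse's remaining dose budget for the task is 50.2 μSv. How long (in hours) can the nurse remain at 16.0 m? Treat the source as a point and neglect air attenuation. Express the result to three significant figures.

1.03 h

Since intensity falls as 1/r², rate at 16.0 m:
(2.86/16.0)² = 0.03195, so 1520 × 0.03195 = 48.56 μSv/h.
Stay time = 50.2 μSv ÷ 48.56 μSv/h = 1.034 h.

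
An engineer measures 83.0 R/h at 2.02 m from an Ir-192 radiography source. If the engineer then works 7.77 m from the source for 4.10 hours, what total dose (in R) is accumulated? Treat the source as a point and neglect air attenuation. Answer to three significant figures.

Since intensity falls as 1/r², rate at 7.77 m:
(2.02/7.77)² = 0.06759, so 83.0 × 0.06759 = 5.610 R/h.
Dose = rate × time = 5.610 R/h × 4.100 h = 23.00 R.

23.0 R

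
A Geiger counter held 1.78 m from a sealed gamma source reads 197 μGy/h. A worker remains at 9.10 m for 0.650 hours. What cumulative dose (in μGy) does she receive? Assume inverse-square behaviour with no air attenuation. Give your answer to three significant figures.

Since intensity falls as 1/r², rate at 9.10 m:
197 × (1.78/9.10)² = 197 × 0.03826 = 7.537 μGy/h.
Dose = rate × time = 7.537 μGy/h × 0.6500 h = 4.899 μGy.

4.90 μGy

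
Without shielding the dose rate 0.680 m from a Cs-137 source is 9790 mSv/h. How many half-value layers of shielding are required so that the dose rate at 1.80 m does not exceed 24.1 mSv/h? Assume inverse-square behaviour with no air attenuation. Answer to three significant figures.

At 1.80 m, distance alone gives 9790 × (0.680/1.80)² = 9790 × 0.1427 = 1397 mSv/h.
Further attenuation needed: 1397/24.1 = 57.97.
n = log₂(57.97) = 5.857 half-value layers.

5.86 half-value layers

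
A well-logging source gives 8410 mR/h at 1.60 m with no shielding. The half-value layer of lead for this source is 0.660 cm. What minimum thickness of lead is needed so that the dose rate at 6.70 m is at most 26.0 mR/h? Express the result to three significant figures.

2.78 cm

At 6.70 m, distance alone gives (1.60/6.70)² = 0.05703, so 8410 × 0.05703 = 479.6 mR/h.
Further attenuation needed: 479.6/26.0 = 18.45.
n = log₂(18.45) = 4.206 half-value layers.
Thickness = 4.206 × 0.660 cm = 2.776 cm.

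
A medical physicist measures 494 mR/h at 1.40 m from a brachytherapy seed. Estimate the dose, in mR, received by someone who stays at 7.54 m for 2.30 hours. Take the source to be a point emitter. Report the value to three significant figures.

Applying the 1/r² law, rate at 7.54 m:
(1.40/7.54)² = 0.03448, so 494 × 0.03448 = 17.03 mR/h.
Dose = rate × time = 17.03 mR/h × 2.300 h = 39.17 mR.

39.2 mR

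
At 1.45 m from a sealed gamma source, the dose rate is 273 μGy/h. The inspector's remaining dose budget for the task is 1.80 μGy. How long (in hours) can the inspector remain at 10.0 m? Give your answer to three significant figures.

0.314 h

Using I₁d₁² = I₂d₂², rate at 10.0 m:
(1.45/10.0)² = 0.02102, so 273 × 0.02102 = 5.738 μGy/h.
Stay time = 1.80 μGy ÷ 5.738 μGy/h = 0.3137 h.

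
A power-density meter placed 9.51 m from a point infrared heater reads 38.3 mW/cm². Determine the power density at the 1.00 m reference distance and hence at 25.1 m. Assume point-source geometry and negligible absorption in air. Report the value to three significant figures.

Since intensity falls as 1/r²,
At 1.00 m: (9.51/1.00)² = 90.44, so 38.3 × 90.44 = 3464 mW/cm²
At 25.1 m: 3464 × (1.00/25.1)² = 3464 × 0.001587 = 5.497 mW/cm².

3460 mW/cm²; 5.50 mW/cm²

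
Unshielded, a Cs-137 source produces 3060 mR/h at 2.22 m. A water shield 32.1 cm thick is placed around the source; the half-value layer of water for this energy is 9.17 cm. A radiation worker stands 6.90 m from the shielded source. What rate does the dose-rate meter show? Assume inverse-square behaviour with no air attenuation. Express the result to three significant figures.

Distance alone: (2.22/6.90)² = 0.1035, so 3060 × 0.1035 = 316.7 mR/h.
Shield: 32.1/9.17 = 3.501 half-value layers → attenuation 2^(−3.501) = 0.08833.
Combined: 316.7 × 0.08833 = 27.97 mR/h.

28.0 mR/h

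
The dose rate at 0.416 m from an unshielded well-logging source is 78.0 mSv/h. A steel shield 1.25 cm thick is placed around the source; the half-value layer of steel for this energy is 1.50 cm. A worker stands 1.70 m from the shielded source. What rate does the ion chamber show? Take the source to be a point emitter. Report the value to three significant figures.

Distance alone: (0.416/1.70)² = 0.05988, so 78.0 × 0.05988 = 4.671 mSv/h.
Shield: 1.25/1.50 = 0.8333 half-value layers → attenuation 2^(−0.8333) = 0.5612.
Combined: 4.671 × 0.5612 = 2.621 mSv/h.

2.62 mSv/h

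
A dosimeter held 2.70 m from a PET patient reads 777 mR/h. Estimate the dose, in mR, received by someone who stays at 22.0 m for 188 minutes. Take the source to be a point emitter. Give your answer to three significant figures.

36.7 mR

Using I₁d₁² = I₂d₂², rate at 22.0 m:
(2.70/22.0)² = 0.01506, so 777 × 0.01506 = 11.70 mR/h.
Dose = rate × time = 11.70 mR/h × 3.133 h = 36.66 mR.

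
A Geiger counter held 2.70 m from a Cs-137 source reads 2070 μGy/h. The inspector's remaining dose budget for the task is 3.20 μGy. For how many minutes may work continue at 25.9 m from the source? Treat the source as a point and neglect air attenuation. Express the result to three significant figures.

Applying the 1/r² law, rate at 25.9 m:
(2.70/25.9)² = 0.01087, so 2070 × 0.01087 = 22.50 μGy/h.
Stay time = 3.20 μGy ÷ 22.50 μGy/h = 0.1422 h = 8.532 min.

8.53 min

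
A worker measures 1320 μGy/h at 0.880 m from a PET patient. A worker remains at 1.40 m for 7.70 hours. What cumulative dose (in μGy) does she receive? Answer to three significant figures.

By the inverse-square law, rate at 1.40 m:
(0.880/1.40)² = 0.3951, so 1320 × 0.3951 = 521.5 μGy/h.
Dose = rate × time = 521.5 μGy/h × 7.700 h = 4016 μGy.

4020 μGy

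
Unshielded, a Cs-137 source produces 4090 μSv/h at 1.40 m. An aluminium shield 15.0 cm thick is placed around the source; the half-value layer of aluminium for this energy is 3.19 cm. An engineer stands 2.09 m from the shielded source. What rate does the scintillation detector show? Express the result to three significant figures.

70.5 μSv/h

Distance alone: (1.40/2.09)² = 0.4487, so 4090 × 0.4487 = 1835 μSv/h.
Shield: 15.0/3.19 = 4.702 half-value layers → attenuation 2^(−4.702) = 0.03842.
Combined: 1835 × 0.03842 = 70.50 μSv/h.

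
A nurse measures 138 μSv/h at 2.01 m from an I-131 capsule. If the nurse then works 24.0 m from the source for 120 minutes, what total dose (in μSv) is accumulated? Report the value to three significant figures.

1.94 μSv

By the inverse-square law, rate at 24.0 m:
138 × (2.01/24.0)² = 138 × 0.007014 = 0.9679 μSv/h.
Dose = rate × time = 0.9679 μSv/h × 2.000 h = 1.936 μSv.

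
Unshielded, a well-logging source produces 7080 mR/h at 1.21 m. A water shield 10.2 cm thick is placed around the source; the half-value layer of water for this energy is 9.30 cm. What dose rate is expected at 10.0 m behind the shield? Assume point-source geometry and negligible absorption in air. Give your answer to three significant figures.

48.5 mR/h

Distance alone: (1.21/10.0)² = 0.01464, so 7080 × 0.01464 = 103.7 mR/h.
Shield: 10.2/9.30 = 1.097 half-value layers → attenuation 2^(−1.097) = 0.4675.
Combined: 103.7 × 0.4675 = 48.48 mR/h.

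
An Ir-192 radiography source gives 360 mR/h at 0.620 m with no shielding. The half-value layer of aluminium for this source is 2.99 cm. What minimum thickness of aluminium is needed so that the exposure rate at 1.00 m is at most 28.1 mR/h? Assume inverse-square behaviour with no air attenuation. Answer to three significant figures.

At 1.00 m, distance alone gives 360 × (0.620/1.00)² = 360 × 0.3844 = 138.4 mR/h.
Further attenuation needed: 138.4/28.1 = 4.925.
n = log₂(4.925) = 2.300 half-value layers.
Thickness = 2.300 × 2.99 cm = 6.877 cm.

6.88 cm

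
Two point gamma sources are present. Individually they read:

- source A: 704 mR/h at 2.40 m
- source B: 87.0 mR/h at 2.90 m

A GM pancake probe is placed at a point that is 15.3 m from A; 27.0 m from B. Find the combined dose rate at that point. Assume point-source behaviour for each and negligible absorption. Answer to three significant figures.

18.3 mR/h

By superposition, sum each source's inverse-square contribution:
A: 704 × (2.40/15.3)² = 17.32 mR/h
B: 87.0 × (2.90/27.0)² = 1.004 mR/h
Total = 17.32 + 1.004 = 18.32 mR/h.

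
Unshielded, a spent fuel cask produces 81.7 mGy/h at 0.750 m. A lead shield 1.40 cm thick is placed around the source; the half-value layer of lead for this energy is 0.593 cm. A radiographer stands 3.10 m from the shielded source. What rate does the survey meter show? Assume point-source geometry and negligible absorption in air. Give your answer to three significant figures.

Distance alone: 81.7 × (0.750/3.10)² = 81.7 × 0.05853 = 4.782 mGy/h.
Shield: 1.40/0.593 = 2.361 half-value layers → attenuation 2^(−2.361) = 0.1947.
Combined: 4.782 × 0.1947 = 0.9311 mGy/h.

0.931 mGy/h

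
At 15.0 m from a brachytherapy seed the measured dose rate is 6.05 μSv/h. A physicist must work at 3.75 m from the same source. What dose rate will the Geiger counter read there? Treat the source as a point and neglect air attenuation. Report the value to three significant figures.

96.8 μSv/h

Since intensity falls as 1/r², scaling from 15.0 m to 3.75 m:
(15.0/3.75)² = 16.00, so 6.05 × 16.00 = 96.80 μSv/h.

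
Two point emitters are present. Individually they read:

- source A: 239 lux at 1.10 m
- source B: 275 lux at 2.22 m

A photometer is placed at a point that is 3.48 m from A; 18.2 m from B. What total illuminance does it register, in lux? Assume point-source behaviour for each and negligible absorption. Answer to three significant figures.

28.0 lux

Each source contributes Iᵢ·(dᵢ/rᵢ)²; contributions add.
A: 239 × (1.10/3.48)² = 23.88 lux
B: 275 × (2.22/18.2)² = 4.092 lux
Total = 23.88 + 4.092 = 27.97 lux.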